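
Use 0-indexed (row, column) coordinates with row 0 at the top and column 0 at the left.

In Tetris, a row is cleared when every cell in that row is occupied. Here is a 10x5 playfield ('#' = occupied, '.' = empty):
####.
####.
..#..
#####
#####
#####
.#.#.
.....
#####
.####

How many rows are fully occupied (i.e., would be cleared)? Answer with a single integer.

Answer: 4

Derivation:
Check each row:
  row 0: 1 empty cell -> not full
  row 1: 1 empty cell -> not full
  row 2: 4 empty cells -> not full
  row 3: 0 empty cells -> FULL (clear)
  row 4: 0 empty cells -> FULL (clear)
  row 5: 0 empty cells -> FULL (clear)
  row 6: 3 empty cells -> not full
  row 7: 5 empty cells -> not full
  row 8: 0 empty cells -> FULL (clear)
  row 9: 1 empty cell -> not full
Total rows cleared: 4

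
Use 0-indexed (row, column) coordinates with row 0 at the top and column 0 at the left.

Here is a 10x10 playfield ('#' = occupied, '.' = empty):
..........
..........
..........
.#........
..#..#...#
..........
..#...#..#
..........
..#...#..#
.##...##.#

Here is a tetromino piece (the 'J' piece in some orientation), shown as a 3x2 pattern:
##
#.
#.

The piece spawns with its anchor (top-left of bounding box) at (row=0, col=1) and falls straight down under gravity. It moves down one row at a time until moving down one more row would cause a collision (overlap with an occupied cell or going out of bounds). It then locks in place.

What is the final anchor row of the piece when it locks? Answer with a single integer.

Answer: 0

Derivation:
Spawn at (row=0, col=1). Try each row:
  row 0: fits
  row 1: blocked -> lock at row 0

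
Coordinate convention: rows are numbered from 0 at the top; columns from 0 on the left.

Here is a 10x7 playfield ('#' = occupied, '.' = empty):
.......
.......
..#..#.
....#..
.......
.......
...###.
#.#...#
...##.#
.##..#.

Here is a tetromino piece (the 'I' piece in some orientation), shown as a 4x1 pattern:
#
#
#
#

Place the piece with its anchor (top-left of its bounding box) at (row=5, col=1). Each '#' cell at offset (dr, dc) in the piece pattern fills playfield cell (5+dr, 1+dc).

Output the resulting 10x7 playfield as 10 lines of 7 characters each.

Fill (5+0,1+0) = (5,1)
Fill (5+1,1+0) = (6,1)
Fill (5+2,1+0) = (7,1)
Fill (5+3,1+0) = (8,1)

Answer: .......
.......
..#..#.
....#..
.......
.#.....
.#.###.
###...#
.#.##.#
.##..#.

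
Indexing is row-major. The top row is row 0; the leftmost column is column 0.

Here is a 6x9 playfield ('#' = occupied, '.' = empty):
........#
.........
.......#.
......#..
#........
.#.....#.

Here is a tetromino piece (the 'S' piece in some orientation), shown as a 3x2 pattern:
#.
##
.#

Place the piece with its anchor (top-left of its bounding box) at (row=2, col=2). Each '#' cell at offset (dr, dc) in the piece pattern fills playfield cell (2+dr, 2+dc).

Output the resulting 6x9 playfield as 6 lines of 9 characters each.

Fill (2+0,2+0) = (2,2)
Fill (2+1,2+0) = (3,2)
Fill (2+1,2+1) = (3,3)
Fill (2+2,2+1) = (4,3)

Answer: ........#
.........
..#....#.
..##..#..
#..#.....
.#.....#.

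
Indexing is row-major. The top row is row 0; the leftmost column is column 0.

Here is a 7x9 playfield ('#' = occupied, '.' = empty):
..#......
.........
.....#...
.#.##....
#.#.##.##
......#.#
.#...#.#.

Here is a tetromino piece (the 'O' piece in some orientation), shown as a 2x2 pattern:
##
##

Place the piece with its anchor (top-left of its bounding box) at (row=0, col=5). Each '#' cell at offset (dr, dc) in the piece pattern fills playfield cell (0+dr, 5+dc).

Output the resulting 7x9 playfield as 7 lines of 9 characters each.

Fill (0+0,5+0) = (0,5)
Fill (0+0,5+1) = (0,6)
Fill (0+1,5+0) = (1,5)
Fill (0+1,5+1) = (1,6)

Answer: ..#..##..
.....##..
.....#...
.#.##....
#.#.##.##
......#.#
.#...#.#.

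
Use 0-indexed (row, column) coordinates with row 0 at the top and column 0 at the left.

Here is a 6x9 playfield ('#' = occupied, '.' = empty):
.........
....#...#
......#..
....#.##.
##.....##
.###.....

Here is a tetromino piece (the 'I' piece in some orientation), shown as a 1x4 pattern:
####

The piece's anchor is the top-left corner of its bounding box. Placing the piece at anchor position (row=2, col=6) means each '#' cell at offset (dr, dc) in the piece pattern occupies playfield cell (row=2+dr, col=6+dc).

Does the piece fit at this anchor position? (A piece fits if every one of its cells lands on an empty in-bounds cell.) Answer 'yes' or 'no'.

Check each piece cell at anchor (2, 6):
  offset (0,0) -> (2,6): occupied ('#') -> FAIL
  offset (0,1) -> (2,7): empty -> OK
  offset (0,2) -> (2,8): empty -> OK
  offset (0,3) -> (2,9): out of bounds -> FAIL
All cells valid: no

Answer: no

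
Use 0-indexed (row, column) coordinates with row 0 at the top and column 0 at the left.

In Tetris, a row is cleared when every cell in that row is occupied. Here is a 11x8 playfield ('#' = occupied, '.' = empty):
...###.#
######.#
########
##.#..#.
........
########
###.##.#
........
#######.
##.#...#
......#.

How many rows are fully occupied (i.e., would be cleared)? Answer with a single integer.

Answer: 2

Derivation:
Check each row:
  row 0: 4 empty cells -> not full
  row 1: 1 empty cell -> not full
  row 2: 0 empty cells -> FULL (clear)
  row 3: 4 empty cells -> not full
  row 4: 8 empty cells -> not full
  row 5: 0 empty cells -> FULL (clear)
  row 6: 2 empty cells -> not full
  row 7: 8 empty cells -> not full
  row 8: 1 empty cell -> not full
  row 9: 4 empty cells -> not full
  row 10: 7 empty cells -> not full
Total rows cleared: 2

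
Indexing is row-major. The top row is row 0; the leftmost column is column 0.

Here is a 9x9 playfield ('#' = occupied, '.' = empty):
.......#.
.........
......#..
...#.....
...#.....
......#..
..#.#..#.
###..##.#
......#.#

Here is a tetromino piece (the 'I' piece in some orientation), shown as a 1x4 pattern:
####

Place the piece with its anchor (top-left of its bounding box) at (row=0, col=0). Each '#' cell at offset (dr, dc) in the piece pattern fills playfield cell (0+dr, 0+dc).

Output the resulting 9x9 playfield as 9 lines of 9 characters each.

Answer: ####...#.
.........
......#..
...#.....
...#.....
......#..
..#.#..#.
###..##.#
......#.#

Derivation:
Fill (0+0,0+0) = (0,0)
Fill (0+0,0+1) = (0,1)
Fill (0+0,0+2) = (0,2)
Fill (0+0,0+3) = (0,3)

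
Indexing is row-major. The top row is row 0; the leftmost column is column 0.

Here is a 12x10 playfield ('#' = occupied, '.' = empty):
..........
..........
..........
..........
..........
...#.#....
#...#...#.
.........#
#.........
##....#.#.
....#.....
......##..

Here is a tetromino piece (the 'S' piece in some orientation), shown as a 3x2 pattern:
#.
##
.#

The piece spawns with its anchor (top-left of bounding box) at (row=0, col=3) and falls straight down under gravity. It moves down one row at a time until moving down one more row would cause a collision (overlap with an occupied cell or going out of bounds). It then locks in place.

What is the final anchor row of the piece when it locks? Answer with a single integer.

Answer: 3

Derivation:
Spawn at (row=0, col=3). Try each row:
  row 0: fits
  row 1: fits
  row 2: fits
  row 3: fits
  row 4: blocked -> lock at row 3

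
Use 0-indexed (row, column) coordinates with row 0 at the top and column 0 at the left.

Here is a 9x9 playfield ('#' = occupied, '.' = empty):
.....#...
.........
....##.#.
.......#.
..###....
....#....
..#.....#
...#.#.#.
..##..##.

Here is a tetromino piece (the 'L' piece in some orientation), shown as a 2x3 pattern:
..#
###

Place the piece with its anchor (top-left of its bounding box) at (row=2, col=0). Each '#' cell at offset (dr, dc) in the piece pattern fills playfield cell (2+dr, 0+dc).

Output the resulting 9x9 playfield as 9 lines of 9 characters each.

Answer: .....#...
.........
..#.##.#.
###....#.
..###....
....#....
..#.....#
...#.#.#.
..##..##.

Derivation:
Fill (2+0,0+2) = (2,2)
Fill (2+1,0+0) = (3,0)
Fill (2+1,0+1) = (3,1)
Fill (2+1,0+2) = (3,2)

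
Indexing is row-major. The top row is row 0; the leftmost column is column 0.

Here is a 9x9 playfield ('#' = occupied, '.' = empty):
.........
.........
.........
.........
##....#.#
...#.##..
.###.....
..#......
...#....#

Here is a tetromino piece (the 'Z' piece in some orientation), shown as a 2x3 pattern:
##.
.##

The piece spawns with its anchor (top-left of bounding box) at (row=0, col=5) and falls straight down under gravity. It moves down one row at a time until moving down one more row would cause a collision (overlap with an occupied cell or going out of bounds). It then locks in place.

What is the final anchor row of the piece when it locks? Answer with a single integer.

Spawn at (row=0, col=5). Try each row:
  row 0: fits
  row 1: fits
  row 2: fits
  row 3: blocked -> lock at row 2

Answer: 2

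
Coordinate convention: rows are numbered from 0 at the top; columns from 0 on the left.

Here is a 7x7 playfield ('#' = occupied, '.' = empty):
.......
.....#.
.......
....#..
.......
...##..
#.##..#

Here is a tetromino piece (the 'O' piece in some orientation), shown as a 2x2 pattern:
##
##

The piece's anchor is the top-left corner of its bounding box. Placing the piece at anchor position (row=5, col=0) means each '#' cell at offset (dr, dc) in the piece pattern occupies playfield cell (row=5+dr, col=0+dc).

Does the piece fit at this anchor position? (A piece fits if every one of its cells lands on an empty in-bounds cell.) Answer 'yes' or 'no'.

Answer: no

Derivation:
Check each piece cell at anchor (5, 0):
  offset (0,0) -> (5,0): empty -> OK
  offset (0,1) -> (5,1): empty -> OK
  offset (1,0) -> (6,0): occupied ('#') -> FAIL
  offset (1,1) -> (6,1): empty -> OK
All cells valid: no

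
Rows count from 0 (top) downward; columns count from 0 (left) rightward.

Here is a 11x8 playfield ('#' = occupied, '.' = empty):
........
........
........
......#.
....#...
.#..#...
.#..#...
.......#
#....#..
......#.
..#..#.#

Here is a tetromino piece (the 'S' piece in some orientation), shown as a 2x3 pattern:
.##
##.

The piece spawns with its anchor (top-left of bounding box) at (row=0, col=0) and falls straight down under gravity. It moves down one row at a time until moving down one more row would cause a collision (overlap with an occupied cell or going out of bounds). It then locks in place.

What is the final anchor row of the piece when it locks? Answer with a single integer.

Answer: 3

Derivation:
Spawn at (row=0, col=0). Try each row:
  row 0: fits
  row 1: fits
  row 2: fits
  row 3: fits
  row 4: blocked -> lock at row 3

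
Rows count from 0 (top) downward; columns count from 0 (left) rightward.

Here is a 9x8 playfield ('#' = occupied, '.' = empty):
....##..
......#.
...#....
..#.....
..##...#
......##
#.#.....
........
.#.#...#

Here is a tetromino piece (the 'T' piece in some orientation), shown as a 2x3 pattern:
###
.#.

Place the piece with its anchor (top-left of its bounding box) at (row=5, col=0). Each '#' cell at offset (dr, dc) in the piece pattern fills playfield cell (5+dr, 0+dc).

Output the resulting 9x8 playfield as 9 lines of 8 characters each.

Fill (5+0,0+0) = (5,0)
Fill (5+0,0+1) = (5,1)
Fill (5+0,0+2) = (5,2)
Fill (5+1,0+1) = (6,1)

Answer: ....##..
......#.
...#....
..#.....
..##...#
###...##
###.....
........
.#.#...#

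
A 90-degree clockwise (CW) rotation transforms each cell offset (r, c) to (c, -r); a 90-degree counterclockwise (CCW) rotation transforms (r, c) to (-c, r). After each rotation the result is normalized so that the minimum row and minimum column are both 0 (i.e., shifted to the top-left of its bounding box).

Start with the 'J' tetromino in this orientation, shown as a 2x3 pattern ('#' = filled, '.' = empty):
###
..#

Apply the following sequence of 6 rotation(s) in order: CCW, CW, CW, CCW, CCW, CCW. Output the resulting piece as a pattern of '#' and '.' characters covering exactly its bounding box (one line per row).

Start:
###
..#
After rotation 1 (CCW):
##
#.
#.
After rotation 2 (CW):
###
..#
After rotation 3 (CW):
.#
.#
##
After rotation 4 (CCW):
###
..#
After rotation 5 (CCW):
##
#.
#.
After rotation 6 (CCW):
#..
###

Answer: #..
###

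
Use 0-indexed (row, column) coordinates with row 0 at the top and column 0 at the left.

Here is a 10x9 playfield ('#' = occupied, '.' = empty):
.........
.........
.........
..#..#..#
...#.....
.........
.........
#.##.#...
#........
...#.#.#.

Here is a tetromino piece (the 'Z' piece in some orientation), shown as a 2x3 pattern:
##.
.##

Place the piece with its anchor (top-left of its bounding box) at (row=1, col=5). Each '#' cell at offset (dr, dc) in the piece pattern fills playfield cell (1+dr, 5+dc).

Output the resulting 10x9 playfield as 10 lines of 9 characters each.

Fill (1+0,5+0) = (1,5)
Fill (1+0,5+1) = (1,6)
Fill (1+1,5+1) = (2,6)
Fill (1+1,5+2) = (2,7)

Answer: .........
.....##..
......##.
..#..#..#
...#.....
.........
.........
#.##.#...
#........
...#.#.#.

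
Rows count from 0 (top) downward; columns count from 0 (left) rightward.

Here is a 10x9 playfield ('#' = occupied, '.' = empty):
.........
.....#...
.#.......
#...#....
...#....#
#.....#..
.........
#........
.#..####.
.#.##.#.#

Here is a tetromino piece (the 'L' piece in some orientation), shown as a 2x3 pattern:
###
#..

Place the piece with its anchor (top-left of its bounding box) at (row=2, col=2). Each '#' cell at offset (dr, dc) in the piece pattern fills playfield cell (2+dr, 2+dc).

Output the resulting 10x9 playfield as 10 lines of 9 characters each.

Answer: .........
.....#...
.####....
#.#.#....
...#....#
#.....#..
.........
#........
.#..####.
.#.##.#.#

Derivation:
Fill (2+0,2+0) = (2,2)
Fill (2+0,2+1) = (2,3)
Fill (2+0,2+2) = (2,4)
Fill (2+1,2+0) = (3,2)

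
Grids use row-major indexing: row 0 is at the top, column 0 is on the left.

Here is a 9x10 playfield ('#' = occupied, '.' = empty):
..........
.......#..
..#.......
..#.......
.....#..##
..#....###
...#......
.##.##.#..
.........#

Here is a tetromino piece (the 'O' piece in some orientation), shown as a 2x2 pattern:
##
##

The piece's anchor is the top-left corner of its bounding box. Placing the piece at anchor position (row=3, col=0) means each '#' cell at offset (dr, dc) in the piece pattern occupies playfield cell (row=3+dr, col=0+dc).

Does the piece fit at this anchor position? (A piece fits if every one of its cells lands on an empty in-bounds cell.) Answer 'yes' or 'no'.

Answer: yes

Derivation:
Check each piece cell at anchor (3, 0):
  offset (0,0) -> (3,0): empty -> OK
  offset (0,1) -> (3,1): empty -> OK
  offset (1,0) -> (4,0): empty -> OK
  offset (1,1) -> (4,1): empty -> OK
All cells valid: yes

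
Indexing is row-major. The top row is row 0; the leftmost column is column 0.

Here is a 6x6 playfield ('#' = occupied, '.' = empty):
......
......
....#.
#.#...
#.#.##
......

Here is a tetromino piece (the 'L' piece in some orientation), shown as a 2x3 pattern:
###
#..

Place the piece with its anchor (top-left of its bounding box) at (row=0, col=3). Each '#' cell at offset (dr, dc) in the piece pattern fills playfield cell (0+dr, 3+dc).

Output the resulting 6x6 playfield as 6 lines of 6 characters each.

Fill (0+0,3+0) = (0,3)
Fill (0+0,3+1) = (0,4)
Fill (0+0,3+2) = (0,5)
Fill (0+1,3+0) = (1,3)

Answer: ...###
...#..
....#.
#.#...
#.#.##
......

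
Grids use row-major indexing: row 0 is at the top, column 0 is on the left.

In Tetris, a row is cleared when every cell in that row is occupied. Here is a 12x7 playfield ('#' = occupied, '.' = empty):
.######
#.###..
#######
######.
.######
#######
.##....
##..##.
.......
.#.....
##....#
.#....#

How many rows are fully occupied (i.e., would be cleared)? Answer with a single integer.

Answer: 2

Derivation:
Check each row:
  row 0: 1 empty cell -> not full
  row 1: 3 empty cells -> not full
  row 2: 0 empty cells -> FULL (clear)
  row 3: 1 empty cell -> not full
  row 4: 1 empty cell -> not full
  row 5: 0 empty cells -> FULL (clear)
  row 6: 5 empty cells -> not full
  row 7: 3 empty cells -> not full
  row 8: 7 empty cells -> not full
  row 9: 6 empty cells -> not full
  row 10: 4 empty cells -> not full
  row 11: 5 empty cells -> not full
Total rows cleared: 2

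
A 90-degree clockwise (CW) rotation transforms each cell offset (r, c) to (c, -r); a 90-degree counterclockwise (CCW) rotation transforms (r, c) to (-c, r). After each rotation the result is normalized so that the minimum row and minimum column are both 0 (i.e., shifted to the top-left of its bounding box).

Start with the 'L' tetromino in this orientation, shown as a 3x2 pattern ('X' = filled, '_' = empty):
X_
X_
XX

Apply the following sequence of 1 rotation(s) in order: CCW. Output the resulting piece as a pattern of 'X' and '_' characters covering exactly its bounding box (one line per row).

Start:
X_
X_
XX
After rotation 1 (CCW):
__X
XXX

Answer: __X
XXX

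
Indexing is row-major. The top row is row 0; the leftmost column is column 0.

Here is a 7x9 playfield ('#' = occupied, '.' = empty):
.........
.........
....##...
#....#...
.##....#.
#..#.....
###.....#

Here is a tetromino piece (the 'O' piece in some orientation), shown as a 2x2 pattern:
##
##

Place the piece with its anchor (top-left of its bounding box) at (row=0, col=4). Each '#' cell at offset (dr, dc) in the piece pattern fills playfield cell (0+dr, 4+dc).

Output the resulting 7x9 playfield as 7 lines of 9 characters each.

Fill (0+0,4+0) = (0,4)
Fill (0+0,4+1) = (0,5)
Fill (0+1,4+0) = (1,4)
Fill (0+1,4+1) = (1,5)

Answer: ....##...
....##...
....##...
#....#...
.##....#.
#..#.....
###.....#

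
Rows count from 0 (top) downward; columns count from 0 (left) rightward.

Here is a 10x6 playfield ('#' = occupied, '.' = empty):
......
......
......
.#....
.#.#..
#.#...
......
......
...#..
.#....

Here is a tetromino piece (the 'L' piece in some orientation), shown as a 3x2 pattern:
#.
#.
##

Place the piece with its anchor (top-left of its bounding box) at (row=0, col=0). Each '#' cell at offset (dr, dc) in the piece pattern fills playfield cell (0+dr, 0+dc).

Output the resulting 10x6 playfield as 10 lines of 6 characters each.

Fill (0+0,0+0) = (0,0)
Fill (0+1,0+0) = (1,0)
Fill (0+2,0+0) = (2,0)
Fill (0+2,0+1) = (2,1)

Answer: #.....
#.....
##....
.#....
.#.#..
#.#...
......
......
...#..
.#....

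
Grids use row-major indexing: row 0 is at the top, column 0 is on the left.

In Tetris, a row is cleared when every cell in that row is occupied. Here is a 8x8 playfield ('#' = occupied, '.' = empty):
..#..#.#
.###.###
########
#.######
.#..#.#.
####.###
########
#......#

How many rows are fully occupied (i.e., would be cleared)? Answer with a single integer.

Answer: 2

Derivation:
Check each row:
  row 0: 5 empty cells -> not full
  row 1: 2 empty cells -> not full
  row 2: 0 empty cells -> FULL (clear)
  row 3: 1 empty cell -> not full
  row 4: 5 empty cells -> not full
  row 5: 1 empty cell -> not full
  row 6: 0 empty cells -> FULL (clear)
  row 7: 6 empty cells -> not full
Total rows cleared: 2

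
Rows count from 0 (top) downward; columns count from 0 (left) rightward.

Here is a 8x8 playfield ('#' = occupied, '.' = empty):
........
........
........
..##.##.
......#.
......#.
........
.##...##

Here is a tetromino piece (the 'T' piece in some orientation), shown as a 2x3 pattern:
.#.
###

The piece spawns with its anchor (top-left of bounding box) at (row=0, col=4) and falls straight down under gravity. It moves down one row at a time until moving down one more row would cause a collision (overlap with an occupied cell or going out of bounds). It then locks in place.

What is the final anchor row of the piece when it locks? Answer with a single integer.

Answer: 1

Derivation:
Spawn at (row=0, col=4). Try each row:
  row 0: fits
  row 1: fits
  row 2: blocked -> lock at row 1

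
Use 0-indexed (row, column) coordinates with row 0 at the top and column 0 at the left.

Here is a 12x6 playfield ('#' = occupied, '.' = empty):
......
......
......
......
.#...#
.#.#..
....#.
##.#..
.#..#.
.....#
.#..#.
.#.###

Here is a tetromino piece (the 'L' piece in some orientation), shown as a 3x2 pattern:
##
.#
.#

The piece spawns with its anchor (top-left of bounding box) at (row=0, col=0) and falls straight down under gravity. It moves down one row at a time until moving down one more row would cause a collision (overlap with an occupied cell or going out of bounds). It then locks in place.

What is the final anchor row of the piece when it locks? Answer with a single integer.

Spawn at (row=0, col=0). Try each row:
  row 0: fits
  row 1: fits
  row 2: blocked -> lock at row 1

Answer: 1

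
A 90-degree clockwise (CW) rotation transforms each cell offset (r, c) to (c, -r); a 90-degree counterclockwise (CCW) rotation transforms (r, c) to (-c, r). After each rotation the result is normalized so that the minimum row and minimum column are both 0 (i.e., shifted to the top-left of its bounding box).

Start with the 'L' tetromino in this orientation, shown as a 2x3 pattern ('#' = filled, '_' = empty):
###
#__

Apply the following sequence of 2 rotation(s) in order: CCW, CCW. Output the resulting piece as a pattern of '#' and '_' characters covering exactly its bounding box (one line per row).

Start:
###
#__
After rotation 1 (CCW):
#_
#_
##
After rotation 2 (CCW):
__#
###

Answer: __#
###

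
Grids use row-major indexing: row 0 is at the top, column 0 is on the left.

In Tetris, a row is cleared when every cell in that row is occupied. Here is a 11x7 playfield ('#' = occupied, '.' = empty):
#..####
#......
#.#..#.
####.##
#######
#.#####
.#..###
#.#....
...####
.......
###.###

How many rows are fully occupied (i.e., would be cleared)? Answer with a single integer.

Answer: 1

Derivation:
Check each row:
  row 0: 2 empty cells -> not full
  row 1: 6 empty cells -> not full
  row 2: 4 empty cells -> not full
  row 3: 1 empty cell -> not full
  row 4: 0 empty cells -> FULL (clear)
  row 5: 1 empty cell -> not full
  row 6: 3 empty cells -> not full
  row 7: 5 empty cells -> not full
  row 8: 3 empty cells -> not full
  row 9: 7 empty cells -> not full
  row 10: 1 empty cell -> not full
Total rows cleared: 1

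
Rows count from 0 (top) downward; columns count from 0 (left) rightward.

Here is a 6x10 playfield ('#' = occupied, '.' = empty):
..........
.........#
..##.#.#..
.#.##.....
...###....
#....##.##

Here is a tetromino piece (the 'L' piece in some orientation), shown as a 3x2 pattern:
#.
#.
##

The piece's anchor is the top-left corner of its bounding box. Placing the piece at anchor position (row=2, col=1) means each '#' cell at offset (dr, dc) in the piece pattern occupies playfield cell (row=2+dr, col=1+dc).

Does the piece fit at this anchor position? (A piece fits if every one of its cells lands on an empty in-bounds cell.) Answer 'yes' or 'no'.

Answer: no

Derivation:
Check each piece cell at anchor (2, 1):
  offset (0,0) -> (2,1): empty -> OK
  offset (1,0) -> (3,1): occupied ('#') -> FAIL
  offset (2,0) -> (4,1): empty -> OK
  offset (2,1) -> (4,2): empty -> OK
All cells valid: no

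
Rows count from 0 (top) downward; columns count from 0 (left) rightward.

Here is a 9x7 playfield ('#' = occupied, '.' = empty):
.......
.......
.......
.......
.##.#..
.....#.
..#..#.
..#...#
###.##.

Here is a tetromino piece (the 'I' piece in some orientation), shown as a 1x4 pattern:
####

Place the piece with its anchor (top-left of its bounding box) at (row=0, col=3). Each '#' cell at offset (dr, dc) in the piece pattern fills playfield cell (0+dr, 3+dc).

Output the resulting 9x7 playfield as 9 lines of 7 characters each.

Fill (0+0,3+0) = (0,3)
Fill (0+0,3+1) = (0,4)
Fill (0+0,3+2) = (0,5)
Fill (0+0,3+3) = (0,6)

Answer: ...####
.......
.......
.......
.##.#..
.....#.
..#..#.
..#...#
###.##.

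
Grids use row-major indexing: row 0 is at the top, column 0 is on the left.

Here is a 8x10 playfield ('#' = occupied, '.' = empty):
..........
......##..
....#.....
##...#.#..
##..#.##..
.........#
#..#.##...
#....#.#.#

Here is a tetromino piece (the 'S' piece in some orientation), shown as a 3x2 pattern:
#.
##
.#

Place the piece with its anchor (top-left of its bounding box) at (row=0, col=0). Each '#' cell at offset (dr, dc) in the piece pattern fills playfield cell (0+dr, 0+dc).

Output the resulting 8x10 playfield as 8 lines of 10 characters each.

Answer: #.........
##....##..
.#..#.....
##...#.#..
##..#.##..
.........#
#..#.##...
#....#.#.#

Derivation:
Fill (0+0,0+0) = (0,0)
Fill (0+1,0+0) = (1,0)
Fill (0+1,0+1) = (1,1)
Fill (0+2,0+1) = (2,1)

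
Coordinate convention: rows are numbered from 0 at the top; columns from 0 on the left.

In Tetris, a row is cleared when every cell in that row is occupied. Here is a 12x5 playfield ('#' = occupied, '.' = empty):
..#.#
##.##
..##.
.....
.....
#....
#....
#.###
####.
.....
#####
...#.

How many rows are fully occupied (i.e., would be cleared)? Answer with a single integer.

Check each row:
  row 0: 3 empty cells -> not full
  row 1: 1 empty cell -> not full
  row 2: 3 empty cells -> not full
  row 3: 5 empty cells -> not full
  row 4: 5 empty cells -> not full
  row 5: 4 empty cells -> not full
  row 6: 4 empty cells -> not full
  row 7: 1 empty cell -> not full
  row 8: 1 empty cell -> not full
  row 9: 5 empty cells -> not full
  row 10: 0 empty cells -> FULL (clear)
  row 11: 4 empty cells -> not full
Total rows cleared: 1

Answer: 1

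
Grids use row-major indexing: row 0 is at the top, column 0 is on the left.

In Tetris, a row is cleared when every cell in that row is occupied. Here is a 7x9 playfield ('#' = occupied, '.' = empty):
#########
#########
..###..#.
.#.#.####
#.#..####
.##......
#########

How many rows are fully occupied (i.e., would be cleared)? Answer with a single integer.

Check each row:
  row 0: 0 empty cells -> FULL (clear)
  row 1: 0 empty cells -> FULL (clear)
  row 2: 5 empty cells -> not full
  row 3: 3 empty cells -> not full
  row 4: 3 empty cells -> not full
  row 5: 7 empty cells -> not full
  row 6: 0 empty cells -> FULL (clear)
Total rows cleared: 3

Answer: 3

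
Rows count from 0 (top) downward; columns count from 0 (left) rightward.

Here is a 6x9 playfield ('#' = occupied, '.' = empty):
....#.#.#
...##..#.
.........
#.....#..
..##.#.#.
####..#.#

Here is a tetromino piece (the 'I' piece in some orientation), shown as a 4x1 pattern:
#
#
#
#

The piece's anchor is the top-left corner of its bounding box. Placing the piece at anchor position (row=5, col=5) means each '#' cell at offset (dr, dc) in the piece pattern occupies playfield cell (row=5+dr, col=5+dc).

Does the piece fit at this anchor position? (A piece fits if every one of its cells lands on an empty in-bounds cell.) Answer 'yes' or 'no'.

Check each piece cell at anchor (5, 5):
  offset (0,0) -> (5,5): empty -> OK
  offset (1,0) -> (6,5): out of bounds -> FAIL
  offset (2,0) -> (7,5): out of bounds -> FAIL
  offset (3,0) -> (8,5): out of bounds -> FAIL
All cells valid: no

Answer: no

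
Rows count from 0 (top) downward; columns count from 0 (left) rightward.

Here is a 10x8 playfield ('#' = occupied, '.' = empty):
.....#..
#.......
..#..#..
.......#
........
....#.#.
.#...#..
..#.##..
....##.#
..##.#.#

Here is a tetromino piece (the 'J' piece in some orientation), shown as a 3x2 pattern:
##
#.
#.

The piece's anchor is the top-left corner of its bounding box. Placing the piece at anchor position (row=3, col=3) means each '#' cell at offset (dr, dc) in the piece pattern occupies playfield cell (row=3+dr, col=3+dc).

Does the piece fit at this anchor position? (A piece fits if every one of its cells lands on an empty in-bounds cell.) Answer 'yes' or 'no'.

Answer: yes

Derivation:
Check each piece cell at anchor (3, 3):
  offset (0,0) -> (3,3): empty -> OK
  offset (0,1) -> (3,4): empty -> OK
  offset (1,0) -> (4,3): empty -> OK
  offset (2,0) -> (5,3): empty -> OK
All cells valid: yes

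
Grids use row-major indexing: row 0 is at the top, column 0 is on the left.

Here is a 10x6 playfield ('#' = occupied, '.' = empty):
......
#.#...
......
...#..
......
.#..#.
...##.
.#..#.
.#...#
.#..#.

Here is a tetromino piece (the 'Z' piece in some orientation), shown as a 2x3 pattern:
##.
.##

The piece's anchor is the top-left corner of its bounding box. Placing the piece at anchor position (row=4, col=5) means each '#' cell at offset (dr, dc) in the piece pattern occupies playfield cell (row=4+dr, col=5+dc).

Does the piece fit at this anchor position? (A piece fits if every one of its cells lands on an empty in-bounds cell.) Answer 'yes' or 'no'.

Check each piece cell at anchor (4, 5):
  offset (0,0) -> (4,5): empty -> OK
  offset (0,1) -> (4,6): out of bounds -> FAIL
  offset (1,1) -> (5,6): out of bounds -> FAIL
  offset (1,2) -> (5,7): out of bounds -> FAIL
All cells valid: no

Answer: no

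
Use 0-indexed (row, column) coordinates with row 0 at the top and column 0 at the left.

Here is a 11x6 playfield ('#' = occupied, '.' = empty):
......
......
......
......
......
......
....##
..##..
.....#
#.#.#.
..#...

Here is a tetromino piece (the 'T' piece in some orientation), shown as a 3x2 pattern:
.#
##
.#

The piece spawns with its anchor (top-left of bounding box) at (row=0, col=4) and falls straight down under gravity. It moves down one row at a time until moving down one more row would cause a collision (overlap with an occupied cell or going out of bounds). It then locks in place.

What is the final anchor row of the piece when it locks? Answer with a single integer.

Spawn at (row=0, col=4). Try each row:
  row 0: fits
  row 1: fits
  row 2: fits
  row 3: fits
  row 4: blocked -> lock at row 3

Answer: 3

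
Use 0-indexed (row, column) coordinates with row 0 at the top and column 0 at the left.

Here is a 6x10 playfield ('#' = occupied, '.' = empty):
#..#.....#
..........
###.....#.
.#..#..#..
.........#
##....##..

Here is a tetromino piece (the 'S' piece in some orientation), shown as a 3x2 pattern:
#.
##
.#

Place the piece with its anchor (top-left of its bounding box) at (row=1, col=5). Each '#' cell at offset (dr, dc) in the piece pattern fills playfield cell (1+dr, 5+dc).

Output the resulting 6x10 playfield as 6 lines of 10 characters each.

Fill (1+0,5+0) = (1,5)
Fill (1+1,5+0) = (2,5)
Fill (1+1,5+1) = (2,6)
Fill (1+2,5+1) = (3,6)

Answer: #..#.....#
.....#....
###..##.#.
.#..#.##..
.........#
##....##..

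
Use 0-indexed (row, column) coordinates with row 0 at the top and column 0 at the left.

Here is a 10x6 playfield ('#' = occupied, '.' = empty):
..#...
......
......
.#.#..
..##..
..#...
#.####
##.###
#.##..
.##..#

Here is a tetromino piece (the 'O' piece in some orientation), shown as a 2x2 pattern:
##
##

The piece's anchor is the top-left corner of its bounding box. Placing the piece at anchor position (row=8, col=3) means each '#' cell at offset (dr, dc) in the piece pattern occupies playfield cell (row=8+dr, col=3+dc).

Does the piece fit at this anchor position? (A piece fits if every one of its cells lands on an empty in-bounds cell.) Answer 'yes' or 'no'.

Check each piece cell at anchor (8, 3):
  offset (0,0) -> (8,3): occupied ('#') -> FAIL
  offset (0,1) -> (8,4): empty -> OK
  offset (1,0) -> (9,3): empty -> OK
  offset (1,1) -> (9,4): empty -> OK
All cells valid: no

Answer: no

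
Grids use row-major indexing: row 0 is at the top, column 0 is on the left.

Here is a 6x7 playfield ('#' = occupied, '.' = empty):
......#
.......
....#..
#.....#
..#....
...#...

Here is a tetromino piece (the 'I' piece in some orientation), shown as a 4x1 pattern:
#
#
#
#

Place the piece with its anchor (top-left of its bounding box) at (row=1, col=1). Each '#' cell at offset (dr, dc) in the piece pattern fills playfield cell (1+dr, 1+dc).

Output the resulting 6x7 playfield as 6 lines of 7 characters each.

Fill (1+0,1+0) = (1,1)
Fill (1+1,1+0) = (2,1)
Fill (1+2,1+0) = (3,1)
Fill (1+3,1+0) = (4,1)

Answer: ......#
.#.....
.#..#..
##....#
.##....
...#...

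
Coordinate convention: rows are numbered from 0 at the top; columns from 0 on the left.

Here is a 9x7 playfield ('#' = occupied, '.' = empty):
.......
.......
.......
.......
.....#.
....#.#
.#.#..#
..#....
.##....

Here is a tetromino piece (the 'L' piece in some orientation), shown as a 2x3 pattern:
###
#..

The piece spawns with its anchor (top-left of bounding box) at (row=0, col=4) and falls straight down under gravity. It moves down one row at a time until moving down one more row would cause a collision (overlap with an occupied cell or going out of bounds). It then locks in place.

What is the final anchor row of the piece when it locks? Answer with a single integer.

Answer: 3

Derivation:
Spawn at (row=0, col=4). Try each row:
  row 0: fits
  row 1: fits
  row 2: fits
  row 3: fits
  row 4: blocked -> lock at row 3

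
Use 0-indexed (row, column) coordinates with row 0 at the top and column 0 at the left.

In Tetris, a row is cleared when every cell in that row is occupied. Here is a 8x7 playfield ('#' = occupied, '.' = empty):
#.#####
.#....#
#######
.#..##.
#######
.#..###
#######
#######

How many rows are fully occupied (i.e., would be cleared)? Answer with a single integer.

Answer: 4

Derivation:
Check each row:
  row 0: 1 empty cell -> not full
  row 1: 5 empty cells -> not full
  row 2: 0 empty cells -> FULL (clear)
  row 3: 4 empty cells -> not full
  row 4: 0 empty cells -> FULL (clear)
  row 5: 3 empty cells -> not full
  row 6: 0 empty cells -> FULL (clear)
  row 7: 0 empty cells -> FULL (clear)
Total rows cleared: 4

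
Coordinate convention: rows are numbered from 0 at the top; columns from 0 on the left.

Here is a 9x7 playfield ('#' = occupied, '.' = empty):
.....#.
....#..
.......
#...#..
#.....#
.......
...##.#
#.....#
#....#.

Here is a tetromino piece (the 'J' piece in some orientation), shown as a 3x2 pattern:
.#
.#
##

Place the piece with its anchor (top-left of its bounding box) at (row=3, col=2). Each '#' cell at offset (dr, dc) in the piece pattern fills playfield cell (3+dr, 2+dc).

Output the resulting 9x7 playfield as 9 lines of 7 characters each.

Answer: .....#.
....#..
.......
#..##..
#..#..#
..##...
...##.#
#.....#
#....#.

Derivation:
Fill (3+0,2+1) = (3,3)
Fill (3+1,2+1) = (4,3)
Fill (3+2,2+0) = (5,2)
Fill (3+2,2+1) = (5,3)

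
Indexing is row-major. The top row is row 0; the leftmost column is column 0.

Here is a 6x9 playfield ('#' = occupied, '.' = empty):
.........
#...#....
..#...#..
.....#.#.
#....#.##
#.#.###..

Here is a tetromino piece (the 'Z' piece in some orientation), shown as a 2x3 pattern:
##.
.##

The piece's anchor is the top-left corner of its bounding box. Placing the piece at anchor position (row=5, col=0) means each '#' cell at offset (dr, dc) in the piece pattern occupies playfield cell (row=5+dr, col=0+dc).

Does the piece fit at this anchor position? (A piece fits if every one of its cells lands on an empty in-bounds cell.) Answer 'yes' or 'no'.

Check each piece cell at anchor (5, 0):
  offset (0,0) -> (5,0): occupied ('#') -> FAIL
  offset (0,1) -> (5,1): empty -> OK
  offset (1,1) -> (6,1): out of bounds -> FAIL
  offset (1,2) -> (6,2): out of bounds -> FAIL
All cells valid: no

Answer: no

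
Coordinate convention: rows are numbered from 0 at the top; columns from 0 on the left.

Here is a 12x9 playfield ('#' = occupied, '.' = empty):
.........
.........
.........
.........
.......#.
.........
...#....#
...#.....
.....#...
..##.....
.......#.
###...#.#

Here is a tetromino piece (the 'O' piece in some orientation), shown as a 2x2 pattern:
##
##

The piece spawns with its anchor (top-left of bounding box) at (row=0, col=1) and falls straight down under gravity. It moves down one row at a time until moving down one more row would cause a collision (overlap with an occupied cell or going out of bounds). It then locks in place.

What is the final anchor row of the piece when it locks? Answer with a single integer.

Spawn at (row=0, col=1). Try each row:
  row 0: fits
  row 1: fits
  row 2: fits
  row 3: fits
  row 4: fits
  row 5: fits
  row 6: fits
  row 7: fits
  row 8: blocked -> lock at row 7

Answer: 7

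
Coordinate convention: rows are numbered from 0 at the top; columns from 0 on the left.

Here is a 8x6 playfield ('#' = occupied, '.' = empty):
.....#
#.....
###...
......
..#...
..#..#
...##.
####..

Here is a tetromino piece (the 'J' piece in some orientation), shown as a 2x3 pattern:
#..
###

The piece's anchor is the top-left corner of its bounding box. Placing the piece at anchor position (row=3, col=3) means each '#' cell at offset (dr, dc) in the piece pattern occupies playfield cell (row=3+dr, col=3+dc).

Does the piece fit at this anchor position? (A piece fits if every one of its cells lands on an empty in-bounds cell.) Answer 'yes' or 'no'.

Answer: yes

Derivation:
Check each piece cell at anchor (3, 3):
  offset (0,0) -> (3,3): empty -> OK
  offset (1,0) -> (4,3): empty -> OK
  offset (1,1) -> (4,4): empty -> OK
  offset (1,2) -> (4,5): empty -> OK
All cells valid: yes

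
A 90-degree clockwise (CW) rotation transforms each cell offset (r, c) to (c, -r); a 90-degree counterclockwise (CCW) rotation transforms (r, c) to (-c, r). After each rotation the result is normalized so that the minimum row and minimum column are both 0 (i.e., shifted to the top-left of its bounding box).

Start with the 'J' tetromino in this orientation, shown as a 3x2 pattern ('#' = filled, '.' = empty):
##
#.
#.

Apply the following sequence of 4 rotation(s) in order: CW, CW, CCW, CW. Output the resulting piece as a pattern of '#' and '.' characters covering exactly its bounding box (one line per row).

Answer: .#
.#
##

Derivation:
Start:
##
#.
#.
After rotation 1 (CW):
###
..#
After rotation 2 (CW):
.#
.#
##
After rotation 3 (CCW):
###
..#
After rotation 4 (CW):
.#
.#
##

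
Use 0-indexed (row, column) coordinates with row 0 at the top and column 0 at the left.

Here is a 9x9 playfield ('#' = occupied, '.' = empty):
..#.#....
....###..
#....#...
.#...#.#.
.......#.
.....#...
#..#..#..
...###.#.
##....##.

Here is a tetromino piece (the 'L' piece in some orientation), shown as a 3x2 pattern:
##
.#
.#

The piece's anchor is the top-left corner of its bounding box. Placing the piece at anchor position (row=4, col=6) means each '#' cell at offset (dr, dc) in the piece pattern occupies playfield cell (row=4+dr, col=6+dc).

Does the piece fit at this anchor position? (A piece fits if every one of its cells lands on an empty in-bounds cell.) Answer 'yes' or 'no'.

Check each piece cell at anchor (4, 6):
  offset (0,0) -> (4,6): empty -> OK
  offset (0,1) -> (4,7): occupied ('#') -> FAIL
  offset (1,1) -> (5,7): empty -> OK
  offset (2,1) -> (6,7): empty -> OK
All cells valid: no

Answer: no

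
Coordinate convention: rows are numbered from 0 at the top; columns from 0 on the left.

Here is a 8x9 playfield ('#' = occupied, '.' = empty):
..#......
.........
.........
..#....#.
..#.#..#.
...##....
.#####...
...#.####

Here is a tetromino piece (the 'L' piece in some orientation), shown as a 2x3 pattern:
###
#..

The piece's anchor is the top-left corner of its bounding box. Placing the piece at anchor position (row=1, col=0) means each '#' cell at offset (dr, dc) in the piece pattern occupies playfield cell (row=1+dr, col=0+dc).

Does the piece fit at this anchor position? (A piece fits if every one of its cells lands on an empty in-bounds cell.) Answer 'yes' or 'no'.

Check each piece cell at anchor (1, 0):
  offset (0,0) -> (1,0): empty -> OK
  offset (0,1) -> (1,1): empty -> OK
  offset (0,2) -> (1,2): empty -> OK
  offset (1,0) -> (2,0): empty -> OK
All cells valid: yes

Answer: yes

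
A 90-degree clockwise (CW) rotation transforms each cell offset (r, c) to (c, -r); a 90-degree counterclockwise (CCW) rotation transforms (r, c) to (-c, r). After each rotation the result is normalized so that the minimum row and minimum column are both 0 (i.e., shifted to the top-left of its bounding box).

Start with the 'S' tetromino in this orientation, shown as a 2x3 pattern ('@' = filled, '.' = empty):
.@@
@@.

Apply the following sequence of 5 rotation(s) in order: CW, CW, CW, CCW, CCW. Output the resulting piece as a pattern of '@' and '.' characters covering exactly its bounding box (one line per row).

Answer: @.
@@
.@

Derivation:
Start:
.@@
@@.
After rotation 1 (CW):
@.
@@
.@
After rotation 2 (CW):
.@@
@@.
After rotation 3 (CW):
@.
@@
.@
After rotation 4 (CCW):
.@@
@@.
After rotation 5 (CCW):
@.
@@
.@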